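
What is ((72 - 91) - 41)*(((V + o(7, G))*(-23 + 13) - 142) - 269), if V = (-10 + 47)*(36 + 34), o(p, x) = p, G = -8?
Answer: 1582860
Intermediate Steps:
V = 2590 (V = 37*70 = 2590)
((72 - 91) - 41)*(((V + o(7, G))*(-23 + 13) - 142) - 269) = ((72 - 91) - 41)*(((2590 + 7)*(-23 + 13) - 142) - 269) = (-19 - 41)*((2597*(-10) - 142) - 269) = -60*((-25970 - 142) - 269) = -60*(-26112 - 269) = -60*(-26381) = 1582860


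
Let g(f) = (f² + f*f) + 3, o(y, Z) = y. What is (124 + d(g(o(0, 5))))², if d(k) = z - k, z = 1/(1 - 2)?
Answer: 14400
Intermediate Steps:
z = -1 (z = 1/(-1) = -1)
g(f) = 3 + 2*f² (g(f) = (f² + f²) + 3 = 2*f² + 3 = 3 + 2*f²)
d(k) = -1 - k
(124 + d(g(o(0, 5))))² = (124 + (-1 - (3 + 2*0²)))² = (124 + (-1 - (3 + 2*0)))² = (124 + (-1 - (3 + 0)))² = (124 + (-1 - 1*3))² = (124 + (-1 - 3))² = (124 - 4)² = 120² = 14400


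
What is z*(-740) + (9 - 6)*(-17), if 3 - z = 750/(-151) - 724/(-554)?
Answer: -208274237/41827 ≈ -4979.4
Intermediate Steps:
z = 278569/41827 (z = 3 - (750/(-151) - 724/(-554)) = 3 - (750*(-1/151) - 724*(-1/554)) = 3 - (-750/151 + 362/277) = 3 - 1*(-153088/41827) = 3 + 153088/41827 = 278569/41827 ≈ 6.6600)
z*(-740) + (9 - 6)*(-17) = (278569/41827)*(-740) + (9 - 6)*(-17) = -206141060/41827 + 3*(-17) = -206141060/41827 - 51 = -208274237/41827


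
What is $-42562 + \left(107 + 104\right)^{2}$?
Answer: $1959$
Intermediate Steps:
$-42562 + \left(107 + 104\right)^{2} = -42562 + 211^{2} = -42562 + 44521 = 1959$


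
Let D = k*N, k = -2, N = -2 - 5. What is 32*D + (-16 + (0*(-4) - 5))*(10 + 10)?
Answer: 28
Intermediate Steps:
N = -7
D = 14 (D = -2*(-7) = 14)
32*D + (-16 + (0*(-4) - 5))*(10 + 10) = 32*14 + (-16 + (0*(-4) - 5))*(10 + 10) = 448 + (-16 + (0 - 5))*20 = 448 + (-16 - 5)*20 = 448 - 21*20 = 448 - 420 = 28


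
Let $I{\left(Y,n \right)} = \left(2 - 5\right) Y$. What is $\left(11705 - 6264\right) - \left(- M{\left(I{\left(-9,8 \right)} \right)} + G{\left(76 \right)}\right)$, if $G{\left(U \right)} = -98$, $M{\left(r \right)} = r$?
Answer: $5566$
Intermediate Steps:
$I{\left(Y,n \right)} = - 3 Y$
$\left(11705 - 6264\right) - \left(- M{\left(I{\left(-9,8 \right)} \right)} + G{\left(76 \right)}\right) = \left(11705 - 6264\right) - -125 = 5441 + \left(27 + 98\right) = 5441 + 125 = 5566$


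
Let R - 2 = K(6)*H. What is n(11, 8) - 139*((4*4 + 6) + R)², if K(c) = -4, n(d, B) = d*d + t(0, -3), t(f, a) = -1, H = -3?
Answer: -180024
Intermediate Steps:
n(d, B) = -1 + d² (n(d, B) = d*d - 1 = d² - 1 = -1 + d²)
R = 14 (R = 2 - 4*(-3) = 2 + 12 = 14)
n(11, 8) - 139*((4*4 + 6) + R)² = (-1 + 11²) - 139*((4*4 + 6) + 14)² = (-1 + 121) - 139*((16 + 6) + 14)² = 120 - 139*(22 + 14)² = 120 - 139*36² = 120 - 139*1296 = 120 - 180144 = -180024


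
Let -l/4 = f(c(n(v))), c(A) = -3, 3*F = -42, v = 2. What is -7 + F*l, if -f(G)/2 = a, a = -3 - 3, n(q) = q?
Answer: 665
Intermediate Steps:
F = -14 (F = (1/3)*(-42) = -14)
a = -6
f(G) = 12 (f(G) = -2*(-6) = 12)
l = -48 (l = -4*12 = -48)
-7 + F*l = -7 - 14*(-48) = -7 + 672 = 665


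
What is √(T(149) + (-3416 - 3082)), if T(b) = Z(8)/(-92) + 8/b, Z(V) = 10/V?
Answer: I*√1221026861499/13708 ≈ 80.61*I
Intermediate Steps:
T(b) = -5/368 + 8/b (T(b) = (10/8)/(-92) + 8/b = (10*(⅛))*(-1/92) + 8/b = (5/4)*(-1/92) + 8/b = -5/368 + 8/b)
√(T(149) + (-3416 - 3082)) = √((-5/368 + 8/149) + (-3416 - 3082)) = √((-5/368 + 8*(1/149)) - 6498) = √((-5/368 + 8/149) - 6498) = √(2199/54832 - 6498) = √(-356296137/54832) = I*√1221026861499/13708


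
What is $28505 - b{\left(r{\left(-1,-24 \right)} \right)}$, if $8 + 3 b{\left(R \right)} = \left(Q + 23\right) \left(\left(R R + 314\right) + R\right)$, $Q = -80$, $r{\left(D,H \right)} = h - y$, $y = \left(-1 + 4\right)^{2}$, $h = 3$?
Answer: $\frac{105131}{3} \approx 35044.0$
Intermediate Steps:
$y = 9$ ($y = 3^{2} = 9$)
$r{\left(D,H \right)} = -6$ ($r{\left(D,H \right)} = 3 - 9 = -6$)
$b{\left(R \right)} = - \frac{17906}{3} - 19 R - 19 R^{2}$ ($b{\left(R \right)} = - \frac{8}{3} + \frac{\left(-80 + 23\right) \left(\left(R R + 314\right) + R\right)}{3} = - \frac{8}{3} + \frac{\left(-57\right) \left(\left(R^{2} + 314\right) + R\right)}{3} = - \frac{8}{3} + \frac{\left(-57\right) \left(\left(314 + R^{2}\right) + R\right)}{3} = - \frac{8}{3} + \frac{\left(-57\right) \left(314 + R + R^{2}\right)}{3} = - \frac{8}{3} + \frac{-17898 - 57 R - 57 R^{2}}{3} = - \frac{8}{3} - \left(5966 + 19 R + 19 R^{2}\right) = - \frac{17906}{3} - 19 R - 19 R^{2}$)
$28505 - b{\left(r{\left(-1,-24 \right)} \right)} = 28505 - \left(- \frac{17906}{3} - -114 - 19 \left(-6\right)^{2}\right) = 28505 - \left(- \frac{17906}{3} + 114 - 684\right) = 28505 - - \frac{19616}{3} = 28505 + \frac{19616}{3} = \frac{105131}{3}$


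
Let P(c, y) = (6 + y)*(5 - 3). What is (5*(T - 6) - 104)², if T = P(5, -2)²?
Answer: 34596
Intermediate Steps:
P(c, y) = 12 + 2*y (P(c, y) = (6 + y)*2 = 12 + 2*y)
T = 64 (T = (12 + 2*(-2))² = (12 - 4)² = 8² = 64)
(5*(T - 6) - 104)² = (5*(64 - 6) - 104)² = (5*58 - 104)² = (290 - 104)² = 186² = 34596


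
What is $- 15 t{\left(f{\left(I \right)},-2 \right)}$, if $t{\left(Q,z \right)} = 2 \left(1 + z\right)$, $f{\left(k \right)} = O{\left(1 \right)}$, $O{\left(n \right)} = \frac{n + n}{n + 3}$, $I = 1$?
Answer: $30$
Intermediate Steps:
$O{\left(n \right)} = \frac{2 n}{3 + n}$
$f{\left(k \right)} = \frac{1}{2}$ ($f{\left(k \right)} = 2 \cdot 1 \frac{1}{3 + 1} = 2 \cdot 1 \cdot \frac{1}{4} = \frac{1}{2}$)
$t{\left(Q,z \right)} = 2 + 2 z$
$- 15 t{\left(f{\left(I \right)},-2 \right)} = - 15 \left(2 + 2 \left(-2\right)\right) = - 15 \left(2 - 4\right) = \left(-15\right) \left(-2\right) = 30$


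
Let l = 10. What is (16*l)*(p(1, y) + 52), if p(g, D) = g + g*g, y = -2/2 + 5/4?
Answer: 8640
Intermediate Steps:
y = ¼ (y = -2*½ + 5*(¼) = -1 + 5/4 = ¼ ≈ 0.25000)
p(g, D) = g + g²
(16*l)*(p(1, y) + 52) = (16*10)*(1*(1 + 1) + 52) = 160*(1*2 + 52) = 160*(2 + 52) = 160*54 = 8640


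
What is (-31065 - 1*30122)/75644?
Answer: -61187/75644 ≈ -0.80888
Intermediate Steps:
(-31065 - 1*30122)/75644 = (-31065 - 30122)*(1/75644) = -61187*1/75644 = -61187/75644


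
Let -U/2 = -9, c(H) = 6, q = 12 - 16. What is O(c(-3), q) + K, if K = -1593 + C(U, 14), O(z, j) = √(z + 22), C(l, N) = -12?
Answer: -1605 + 2*√7 ≈ -1599.7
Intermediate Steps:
q = -4
U = 18 (U = -2*(-9) = 18)
O(z, j) = √(22 + z)
K = -1605 (K = -1593 - 12 = -1605)
O(c(-3), q) + K = √(22 + 6) - 1605 = √28 - 1605 = 2*√7 - 1605 = -1605 + 2*√7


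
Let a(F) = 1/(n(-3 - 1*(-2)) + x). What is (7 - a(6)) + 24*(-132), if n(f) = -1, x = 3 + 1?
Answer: -9484/3 ≈ -3161.3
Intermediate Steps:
x = 4
a(F) = ⅓ (a(F) = 1/(-1 + 4) = 1/3 = ⅓)
(7 - a(6)) + 24*(-132) = (7 - 1*⅓) + 24*(-132) = (7 - ⅓) - 3168 = 20/3 - 3168 = -9484/3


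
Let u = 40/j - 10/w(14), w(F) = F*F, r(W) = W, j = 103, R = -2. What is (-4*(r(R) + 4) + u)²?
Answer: 5982558409/101888836 ≈ 58.717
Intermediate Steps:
w(F) = F²
u = 3405/10094 (u = 40/103 - 10/(14²) = 40*(1/103) - 10/196 = 40/103 - 10*1/196 = 40/103 - 5/98 = 3405/10094 ≈ 0.33733)
(-4*(r(R) + 4) + u)² = (-4*(-2 + 4) + 3405/10094)² = (-4*2 + 3405/10094)² = (-8 + 3405/10094)² = (-77347/10094)² = 5982558409/101888836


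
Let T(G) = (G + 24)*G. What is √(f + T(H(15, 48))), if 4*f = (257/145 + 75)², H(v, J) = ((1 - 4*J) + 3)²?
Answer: 2*√6570565144289/145 ≈ 35356.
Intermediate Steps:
H(v, J) = (4 - 4*J)²
T(G) = G*(24 + G) (T(G) = (24 + G)*G = G*(24 + G))
f = 30980356/21025 (f = (257/145 + 75)²/4 = (11132/145)²/4 = (¼)*(123921424/21025) = 30980356/21025 ≈ 1473.5)
√(f + T(H(15, 48))) = √(30980356/21025 + (16*(-1 + 48)²)*(24 + 16*(-1 + 48)²)) = √(30980356/21025 + (16*47²)*(24 + 16*47²)) = √(30980356/21025 + (16*2209)*(24 + 16*2209)) = √(30980356/21025 + 35344*(24 + 35344)) = √(30980356/21025 + 35344*35368) = √(30980356/21025 + 1250046592) = √(26282260577156/21025) = 2*√6570565144289/145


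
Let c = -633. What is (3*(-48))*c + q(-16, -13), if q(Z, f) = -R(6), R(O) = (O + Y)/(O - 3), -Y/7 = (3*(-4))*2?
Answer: 91094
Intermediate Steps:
Y = 168 (Y = -7*3*(-4)*2 = -(-84)*2 = -7*(-24) = 168)
R(O) = (168 + O)/(-3 + O) (R(O) = (O + 168)/(O - 3) = (168 + O)/(-3 + O))
q(Z, f) = -58 (q(Z, f) = -(168 + 6)/(-3 + 6) = -174/3 = -1*58 = -58)
(3*(-48))*c + q(-16, -13) = (3*(-48))*(-633) - 58 = -144*(-633) - 58 = 91152 - 58 = 91094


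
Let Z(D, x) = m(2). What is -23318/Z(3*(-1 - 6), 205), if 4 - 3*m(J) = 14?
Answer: 34977/5 ≈ 6995.4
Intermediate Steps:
m(J) = -10/3 (m(J) = 4/3 - ⅓*14 = 4/3 - 14/3 = -10/3)
Z(D, x) = -10/3
-23318/Z(3*(-1 - 6), 205) = -23318/(-10/3) = -23318*(-3/10) = 34977/5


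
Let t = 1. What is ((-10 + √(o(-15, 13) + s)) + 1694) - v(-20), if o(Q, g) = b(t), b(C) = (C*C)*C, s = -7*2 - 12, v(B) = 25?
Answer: 1659 + 5*I ≈ 1659.0 + 5.0*I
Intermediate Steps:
s = -26 (s = -14 - 12 = -26)
b(C) = C³ (b(C) = C²*C = C³)
o(Q, g) = 1 (o(Q, g) = 1³ = 1)
((-10 + √(o(-15, 13) + s)) + 1694) - v(-20) = ((-10 + √(1 - 26)) + 1694) - 1*25 = ((-10 + √(-25)) + 1694) - 25 = ((-10 + 5*I) + 1694) - 25 = (1684 + 5*I) - 25 = 1659 + 5*I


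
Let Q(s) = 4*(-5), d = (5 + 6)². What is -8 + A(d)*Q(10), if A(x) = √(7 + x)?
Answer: -8 - 160*√2 ≈ -234.27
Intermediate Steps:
d = 121 (d = 11² = 121)
Q(s) = -20
-8 + A(d)*Q(10) = -8 + √(7 + 121)*(-20) = -8 + √128*(-20) = -8 + (8*√2)*(-20) = -8 - 160*√2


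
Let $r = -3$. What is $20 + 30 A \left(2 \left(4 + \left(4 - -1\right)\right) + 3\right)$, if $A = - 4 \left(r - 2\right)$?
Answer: $12620$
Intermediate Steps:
$A = 20$ ($A = - 4 \left(-3 - 2\right) = \left(-4\right) \left(-5\right) = 20$)
$20 + 30 A \left(2 \left(4 + \left(4 - -1\right)\right) + 3\right) = 20 + 30 \cdot 20 \left(2 \left(4 + \left(4 - -1\right)\right) + 3\right) = 20 + 30 \cdot 20 \left(2 \left(4 + \left(4 + 1\right)\right) + 3\right) = 20 + 30 \cdot 20 \left(2 \left(4 + 5\right) + 3\right) = 20 + 30 \cdot 20 \left(2 \cdot 9 + 3\right) = 20 + 30 \cdot 20 \left(18 + 3\right) = 20 + 30 \cdot 20 \cdot 21 = 20 + 30 \cdot 420 = 20 + 12600 = 12620$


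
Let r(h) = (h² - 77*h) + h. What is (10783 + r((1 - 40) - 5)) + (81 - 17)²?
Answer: 20159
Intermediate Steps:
r(h) = h² - 76*h
(10783 + r((1 - 40) - 5)) + (81 - 17)² = (10783 + ((1 - 40) - 5)*(-76 + ((1 - 40) - 5))) + (81 - 17)² = (10783 + (-39 - 5)*(-76 + (-39 - 5))) + 64² = (10783 - 44*(-76 - 44)) + 4096 = (10783 - 44*(-120)) + 4096 = (10783 + 5280) + 4096 = 16063 + 4096 = 20159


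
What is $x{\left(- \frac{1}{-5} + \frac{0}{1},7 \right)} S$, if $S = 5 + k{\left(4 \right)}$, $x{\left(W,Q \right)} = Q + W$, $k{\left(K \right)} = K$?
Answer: $\frac{324}{5} \approx 64.8$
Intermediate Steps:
$S = 9$ ($S = 5 + 4 = 9$)
$x{\left(- \frac{1}{-5} + \frac{0}{1},7 \right)} S = \left(7 + \left(- \frac{1}{-5} + \frac{0}{1}\right)\right) 9 = \left(7 + \left(\left(-1\right) \left(- \frac{1}{5}\right) + 0 \cdot 1\right)\right) 9 = \left(7 + \left(\frac{1}{5} + 0\right)\right) 9 = \left(7 + \frac{1}{5}\right) 9 = \frac{36}{5} \cdot 9 = \frac{324}{5}$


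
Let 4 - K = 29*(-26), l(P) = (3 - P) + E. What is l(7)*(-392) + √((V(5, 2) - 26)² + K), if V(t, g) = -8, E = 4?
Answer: √1914 ≈ 43.749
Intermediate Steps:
l(P) = 7 - P (l(P) = (3 - P) + 4 = 7 - P)
K = 758 (K = 4 - 29*(-26) = 4 - 1*(-754) = 4 + 754 = 758)
l(7)*(-392) + √((V(5, 2) - 26)² + K) = (7 - 1*7)*(-392) + √((-8 - 26)² + 758) = (7 - 7)*(-392) + √((-34)² + 758) = 0*(-392) + √(1156 + 758) = 0 + √1914 = √1914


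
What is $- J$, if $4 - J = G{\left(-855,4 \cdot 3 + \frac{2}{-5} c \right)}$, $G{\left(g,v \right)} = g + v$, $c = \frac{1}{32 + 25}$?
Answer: $- \frac{241397}{285} \approx -847.01$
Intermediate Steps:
$c = \frac{1}{57} \approx 0.017544$
$J = \frac{241397}{285}$ ($J = 4 - \left(-855 + \left(4 \cdot 3 + \frac{2}{-5} \cdot \frac{1}{57}\right)\right) = 4 - \left(-855 + \left(12 + 2 \left(- \frac{1}{5}\right) \frac{1}{57}\right)\right) = 4 - \left(-855 + \left(12 - \frac{2}{285}\right)\right) = 4 - \left(-855 + \frac{3418}{285}\right) = 4 - - \frac{240257}{285} = 4 + \frac{240257}{285} = \frac{241397}{285} \approx 847.01$)
$- J = \left(-1\right) \frac{241397}{285} = - \frac{241397}{285}$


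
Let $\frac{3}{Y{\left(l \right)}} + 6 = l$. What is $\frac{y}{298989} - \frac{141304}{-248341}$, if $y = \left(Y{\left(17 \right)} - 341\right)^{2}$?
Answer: $\frac{8600620531240}{8984398497129} \approx 0.95728$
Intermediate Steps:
$Y{\left(l \right)} = \frac{3}{-6 + l}$
$y = \frac{14047504}{121}$ ($y = \left(\frac{3}{-6 + 17} - 341\right)^{2} = \left(\frac{3}{11} - 341\right)^{2} = \left(- \frac{3748}{11}\right)^{2} = \frac{14047504}{121} \approx 1.161 \cdot 10^{5}$)
$\frac{y}{298989} - \frac{141304}{-248341} = \frac{14047504}{121 \cdot 298989} - \frac{141304}{-248341} = \frac{14047504}{121} \cdot \frac{1}{298989} - - \frac{141304}{248341} = \frac{14047504}{36177669} + \frac{141304}{248341} = \frac{8600620531240}{8984398497129}$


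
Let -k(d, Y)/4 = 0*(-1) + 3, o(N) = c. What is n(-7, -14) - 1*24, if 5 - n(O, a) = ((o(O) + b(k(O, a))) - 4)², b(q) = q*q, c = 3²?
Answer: -22220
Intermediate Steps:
c = 9
o(N) = 9
k(d, Y) = -12 (k(d, Y) = -4*(0*(-1) + 3) = -4*(0 + 3) = -4*3 = -12)
b(q) = q²
n(O, a) = -22196 (n(O, a) = 5 - ((9 + (-12)²) - 4)² = 5 - ((9 + 144) - 4)² = 5 - (153 - 4)² = 5 - 1*149² = 5 - 1*22201 = 5 - 22201 = -22196)
n(-7, -14) - 1*24 = -22196 - 1*24 = -22196 - 24 = -22220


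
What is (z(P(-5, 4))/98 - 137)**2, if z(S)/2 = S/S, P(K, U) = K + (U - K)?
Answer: 45050944/2401 ≈ 18763.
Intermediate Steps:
P(K, U) = U
z(S) = 2 (z(S) = 2*(S/S) = 2*1 = 2)
(z(P(-5, 4))/98 - 137)**2 = (2/98 - 137)**2 = (2*(1/98) - 137)**2 = (1/49 - 137)**2 = (-6712/49)**2 = 45050944/2401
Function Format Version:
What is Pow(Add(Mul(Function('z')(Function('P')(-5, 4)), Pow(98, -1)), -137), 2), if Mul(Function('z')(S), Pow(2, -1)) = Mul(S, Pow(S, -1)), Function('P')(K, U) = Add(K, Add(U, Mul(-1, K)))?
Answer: Rational(45050944, 2401) ≈ 18763.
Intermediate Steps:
Function('P')(K, U) = U
Function('z')(S) = 2 (Function('z')(S) = Mul(2, Mul(S, Pow(S, -1))) = Mul(2, 1) = 2)
Pow(Add(Mul(Function('z')(Function('P')(-5, 4)), Pow(98, -1)), -137), 2) = Pow(Add(Mul(2, Pow(98, -1)), -137), 2) = Pow(Add(Mul(2, Rational(1, 98)), -137), 2) = Pow(Add(Rational(1, 49), -137), 2) = Pow(Rational(-6712, 49), 2) = Rational(45050944, 2401)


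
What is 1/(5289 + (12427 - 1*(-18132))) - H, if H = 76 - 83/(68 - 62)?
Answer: -6685649/107544 ≈ -62.167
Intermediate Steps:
H = 373/6 (H = 76 - 83/6 = 373/6 ≈ 62.167)
1/(5289 + (12427 - 1*(-18132))) - H = 1/(5289 + (12427 - 1*(-18132))) - 1*373/6 = 1/(5289 + (12427 + 18132)) - 373/6 = 1/(5289 + 30559) - 373/6 = 1/35848 - 373/6 = -6685649/107544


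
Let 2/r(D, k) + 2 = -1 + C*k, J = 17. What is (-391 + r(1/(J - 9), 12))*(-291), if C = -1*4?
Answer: 1934471/17 ≈ 1.1379e+5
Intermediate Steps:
C = -4
r(D, k) = 2/(-3 - 4*k) (r(D, k) = 2/(-2 + (-1 - 4*k)) = 2/(-3 - 4*k))
(-391 + r(1/(J - 9), 12))*(-291) = (-391 - 2/(3 + 4*12))*(-291) = (-391 - 2/(3 + 48))*(-291) = (-391 - 2/51)*(-291) = -19943/51*(-291) = 1934471/17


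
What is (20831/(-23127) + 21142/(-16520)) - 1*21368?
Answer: -4082324638937/191029020 ≈ -21370.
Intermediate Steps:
(20831/(-23127) + 21142/(-16520)) - 1*21368 = (20831*(-1/23127) + 21142*(-1/16520)) - 21368 = (-20831/23127 - 10571/8260) - 21368 = -416539577/191029020 - 21368 = -4082324638937/191029020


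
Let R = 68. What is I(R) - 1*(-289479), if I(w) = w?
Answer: 289547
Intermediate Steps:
I(R) - 1*(-289479) = 68 - 1*(-289479) = 68 + 289479 = 289547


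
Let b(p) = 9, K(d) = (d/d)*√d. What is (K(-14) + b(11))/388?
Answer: 9/388 + I*√14/388 ≈ 0.023196 + 0.0096435*I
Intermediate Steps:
K(d) = √d (K(d) = 1*√d = √d)
(K(-14) + b(11))/388 = (√(-14) + 9)/388 = (I*√14 + 9)*(1/388) = (9 + I*√14)*(1/388) = 9/388 + I*√14/388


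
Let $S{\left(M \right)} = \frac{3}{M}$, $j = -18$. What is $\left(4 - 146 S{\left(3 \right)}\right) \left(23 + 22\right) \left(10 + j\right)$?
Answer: $51120$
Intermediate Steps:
$\left(4 - 146 S{\left(3 \right)}\right) \left(23 + 22\right) \left(10 + j\right) = \left(4 - 146 \cdot \frac{3}{3}\right) \left(23 + 22\right) \left(10 - 18\right) = \left(4 - 146 \cdot 3 \cdot \frac{1}{3}\right) 45 \left(-8\right) = \left(4 - 146\right) \left(-360\right) = \left(-142\right) \left(-360\right) = 51120$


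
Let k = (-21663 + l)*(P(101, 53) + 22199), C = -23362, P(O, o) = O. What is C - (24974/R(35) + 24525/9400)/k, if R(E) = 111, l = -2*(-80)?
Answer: -93509289450040337/4002623467680 ≈ -23362.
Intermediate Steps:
l = 160
k = -479516900 (k = (-21663 + 160)*(101 + 22199) = -21503*22300 = -479516900)
C - (24974/R(35) + 24525/9400)/k = -23362 - (24974/111 + 24525/9400)/(-479516900) = -23362 - (24974*(1/111) + 24525*(1/9400))*(-1)/479516900 = -23362 - (24974/111 + 981/376)*(-1)/479516900 = -23362 - 9499115*(-1)/(41736*479516900) = -23362 - 1*(-1899823/4002623467680) = -23362 + 1899823/4002623467680 = -93509289450040337/4002623467680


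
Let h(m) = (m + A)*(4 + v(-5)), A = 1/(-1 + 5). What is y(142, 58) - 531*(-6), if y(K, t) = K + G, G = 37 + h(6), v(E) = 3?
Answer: 13635/4 ≈ 3408.8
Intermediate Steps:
A = 1/4 ≈ 0.25000
h(m) = 7/4 + 7*m (h(m) = (m + 1/4)*(4 + 3) = (1/4 + m)*7 = 7/4 + 7*m)
G = 323/4 (G = 37 + (7/4 + 7*6) = 37 + (7/4 + 42) = 37 + 175/4 = 323/4 ≈ 80.750)
y(K, t) = 323/4 + K (y(K, t) = K + 323/4 = 323/4 + K)
y(142, 58) - 531*(-6) = (323/4 + 142) - 531*(-6) = 891/4 - 1*(-3186) = 891/4 + 3186 = 13635/4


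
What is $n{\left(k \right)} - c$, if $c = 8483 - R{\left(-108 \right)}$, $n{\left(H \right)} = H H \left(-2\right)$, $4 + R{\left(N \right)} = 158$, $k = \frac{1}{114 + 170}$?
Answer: $- \frac{335891913}{40328} \approx -8329.0$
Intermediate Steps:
$k = \frac{1}{284} \approx 0.0035211$
$R{\left(N \right)} = 154$ ($R{\left(N \right)} = -4 + 158 = 154$)
$n{\left(H \right)} = - 2 H^{2}$ ($n{\left(H \right)} = H^{2} \left(-2\right) = - 2 H^{2}$)
$c = 8329$ ($c = 8483 - 154 = 8329$)
$n{\left(k \right)} - c = - \frac{2}{80656} - 8329 = \left(-2\right) \frac{1}{80656} - 8329 = - \frac{1}{40328} - 8329 = - \frac{335891913}{40328}$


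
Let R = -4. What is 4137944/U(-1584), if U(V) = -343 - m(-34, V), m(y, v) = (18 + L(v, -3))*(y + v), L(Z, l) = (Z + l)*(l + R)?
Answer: 4137944/18003143 ≈ 0.22985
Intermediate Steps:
L(Z, l) = (-4 + l)*(Z + l) (L(Z, l) = (Z + l)*(l - 4) = (Z + l)*(-4 + l) = (-4 + l)*(Z + l))
m(y, v) = (39 - 7*v)*(v + y) (m(y, v) = (18 + ((-3)**2 - 4*v - 4*(-3) + v*(-3)))*(y + v) = (18 + (9 - 4*v + 12 - 3*v))*(v + y) = (18 + (21 - 7*v))*(v + y) = (39 - 7*v)*(v + y))
U(V) = 983 - 277*V + 7*V**2 (U(V) = -343 - (-7*V**2 + 39*V + 39*(-34) - 7*V*(-34)) = -343 - (-7*V**2 + 39*V - 1326 + 238*V) = -343 - (-1326 - 7*V**2 + 277*V) = -343 + (1326 - 277*V + 7*V**2) = 983 - 277*V + 7*V**2)
4137944/U(-1584) = 4137944/(983 - 277*(-1584) + 7*(-1584)**2) = 4137944/(983 + 438768 + 7*2509056) = 4137944/(983 + 438768 + 17563392) = 4137944/18003143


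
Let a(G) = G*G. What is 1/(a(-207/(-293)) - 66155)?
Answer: -85849/5679297746 ≈ -1.5116e-5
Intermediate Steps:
a(G) = G²
1/(a(-207/(-293)) - 66155) = 1/((-207/(-293))² - 66155) = 1/((-207*(-1/293))² - 66155) = 1/((207/293)² - 66155) = 1/(42849/85849 - 66155) = 1/(-5679297746/85849) = -85849/5679297746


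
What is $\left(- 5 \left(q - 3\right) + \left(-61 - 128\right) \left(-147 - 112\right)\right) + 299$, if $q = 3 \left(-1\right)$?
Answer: $49280$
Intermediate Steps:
$q = -3$
$\left(- 5 \left(q - 3\right) + \left(-61 - 128\right) \left(-147 - 112\right)\right) + 299 = \left(- 5 \left(-3 - 3\right) + \left(-61 - 128\right) \left(-147 - 112\right)\right) + 299 = \left(\left(-5\right) \left(-6\right) - -48951\right) + 299 = \left(30 + 48951\right) + 299 = 48981 + 299 = 49280$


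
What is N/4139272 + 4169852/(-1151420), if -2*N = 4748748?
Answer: -2499256667353/595755070780 ≈ -4.1951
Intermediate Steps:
N = -2374374 (N = -½*4748748 = -2374374)
N/4139272 + 4169852/(-1151420) = -2374374/4139272 + 4169852/(-1151420) = -2374374*1/4139272 + 4169852*(-1/1151420) = -1187187/2069636 - 1042463/287855 = -2499256667353/595755070780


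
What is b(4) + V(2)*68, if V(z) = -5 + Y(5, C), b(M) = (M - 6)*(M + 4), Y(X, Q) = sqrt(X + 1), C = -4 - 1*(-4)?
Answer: -356 + 68*sqrt(6) ≈ -189.43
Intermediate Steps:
C = 0 (C = -4 + 4 = 0)
Y(X, Q) = sqrt(1 + X)
b(M) = (-6 + M)*(4 + M)
V(z) = -5 + sqrt(6) (V(z) = -5 + sqrt(1 + 5) = -5 + sqrt(6))
b(4) + V(2)*68 = (-24 + 4**2 - 2*4) + (-5 + sqrt(6))*68 = (-24 + 16 - 8) + (-340 + 68*sqrt(6)) = -16 + (-340 + 68*sqrt(6)) = -356 + 68*sqrt(6)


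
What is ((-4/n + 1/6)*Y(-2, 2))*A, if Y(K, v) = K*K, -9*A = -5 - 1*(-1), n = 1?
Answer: -184/27 ≈ -6.8148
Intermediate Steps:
A = 4/9 (A = -(-5 - 1*(-1))/9 = -(-5 + 1)/9 = -⅑*(-4) = 4/9 ≈ 0.44444)
Y(K, v) = K²
((-4/n + 1/6)*Y(-2, 2))*A = ((-4/1 + 1/6)*(-2)²)*(4/9) = ((-4*1 + 1*(⅙))*4)*(4/9) = ((-4 + ⅙)*4)*(4/9) = -23/6*4*(4/9) = -46/3*4/9 = -184/27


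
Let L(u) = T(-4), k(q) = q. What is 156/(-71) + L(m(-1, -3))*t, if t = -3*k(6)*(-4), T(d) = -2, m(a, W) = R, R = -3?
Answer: -10380/71 ≈ -146.20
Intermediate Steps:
m(a, W) = -3
L(u) = -2
t = 72 (t = -3*6*(-4) = -18*(-4) = 72)
156/(-71) + L(m(-1, -3))*t = 156/(-71) - 2*72 = 156*(-1/71) - 144 = -156/71 - 144 = -10380/71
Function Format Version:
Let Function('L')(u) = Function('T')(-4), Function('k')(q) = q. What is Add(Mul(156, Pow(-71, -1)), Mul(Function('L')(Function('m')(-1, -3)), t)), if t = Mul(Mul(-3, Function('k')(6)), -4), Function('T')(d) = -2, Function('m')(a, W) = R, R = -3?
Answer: Rational(-10380, 71) ≈ -146.20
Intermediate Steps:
Function('m')(a, W) = -3
Function('L')(u) = -2
t = 72 (t = Mul(Mul(-3, 6), -4) = Mul(-18, -4) = 72)
Add(Mul(156, Pow(-71, -1)), Mul(Function('L')(Function('m')(-1, -3)), t)) = Add(Mul(156, Pow(-71, -1)), Mul(-2, 72)) = Add(Mul(156, Rational(-1, 71)), -144) = Add(Rational(-156, 71), -144) = Rational(-10380, 71)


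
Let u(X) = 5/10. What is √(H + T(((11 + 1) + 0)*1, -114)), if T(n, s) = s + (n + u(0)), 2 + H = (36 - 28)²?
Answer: I*√158/2 ≈ 6.2849*I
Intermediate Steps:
u(X) = ½ (u(X) = 5*(⅒) = ½)
H = 62 (H = -2 + (36 - 28)² = -2 + 8² = -2 + 64 = 62)
T(n, s) = ½ + n + s (T(n, s) = s + (n + ½) = s + (½ + n) = ½ + n + s)
√(H + T(((11 + 1) + 0)*1, -114)) = √(62 + (½ + ((11 + 1) + 0)*1 - 114)) = √(62 + (½ + (12 + 0)*1 - 114)) = √(62 + (½ + 12*1 - 114)) = √(62 + (½ + 12 - 114)) = √(62 - 203/2) = √(-79/2) = I*√158/2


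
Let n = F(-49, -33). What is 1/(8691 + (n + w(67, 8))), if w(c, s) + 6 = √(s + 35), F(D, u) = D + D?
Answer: 8587/73736526 - √43/73736526 ≈ 0.00011637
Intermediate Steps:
F(D, u) = 2*D
w(c, s) = -6 + √(35 + s) (w(c, s) = -6 + √(s + 35) = -6 + √(35 + s))
n = -98 (n = 2*(-49) = -98)
1/(8691 + (n + w(67, 8))) = 1/(8691 + (-98 + (-6 + √(35 + 8)))) = 1/(8691 + (-98 + (-6 + √43))) = 1/(8691 + (-104 + √43)) = 1/(8587 + √43)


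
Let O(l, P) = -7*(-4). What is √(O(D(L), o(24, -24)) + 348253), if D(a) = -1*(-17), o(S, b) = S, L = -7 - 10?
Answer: √348281 ≈ 590.15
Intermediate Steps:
L = -17
D(a) = 17
O(l, P) = 28
√(O(D(L), o(24, -24)) + 348253) = √(28 + 348253) = √348281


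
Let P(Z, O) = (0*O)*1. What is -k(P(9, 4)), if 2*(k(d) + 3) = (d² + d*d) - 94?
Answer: 50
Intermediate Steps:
P(Z, O) = 0 (P(Z, O) = 0*1 = 0)
k(d) = -50 + d² (k(d) = -3 + ((d² + d*d) - 94)/2 = -3 + ((d² + d²) - 94)/2 = -3 + (2*d² - 94)/2 = -3 + (-94 + 2*d²)/2 = -3 + (-47 + d²) = -50 + d²)
-k(P(9, 4)) = -(-50 + 0²) = -(-50 + 0) = -1*(-50) = 50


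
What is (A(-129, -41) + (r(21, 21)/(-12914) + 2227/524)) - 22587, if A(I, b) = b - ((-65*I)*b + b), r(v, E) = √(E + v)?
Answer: 1284809/4 - √42/12914 ≈ 3.2120e+5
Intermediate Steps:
A(I, b) = 65*I*b (A(I, b) = b - (-65*I*b + b) = b - (b - 65*I*b) = b + (-b + 65*I*b) = 65*I*b)
(A(-129, -41) + (r(21, 21)/(-12914) + 2227/524)) - 22587 = (65*(-129)*(-41) + (√(21 + 21)/(-12914) + 2227/524)) - 22587 = (343785 + (√42*(-1/12914) + 2227*(1/524))) - 22587 = (343785 + (-√42/12914 + 17/4)) - 22587 = (343785 + (17/4 - √42/12914)) - 22587 = (1375157/4 - √42/12914) - 22587 = 1284809/4 - √42/12914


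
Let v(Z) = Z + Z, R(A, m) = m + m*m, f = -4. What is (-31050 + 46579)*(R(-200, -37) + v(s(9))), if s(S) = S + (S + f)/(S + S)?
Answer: 188754995/9 ≈ 2.0973e+7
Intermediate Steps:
R(A, m) = m + m²
s(S) = S + (-4 + S)/(2*S) (s(S) = S + (S - 4)/(S + S) = S + (-4 + S)/((2*S)) = S + (-4 + S)*(1/(2*S)) = S + (-4 + S)/(2*S))
v(Z) = 2*Z
(-31050 + 46579)*(R(-200, -37) + v(s(9))) = (-31050 + 46579)*(-37*(1 - 37) + 2*(½ + 9 - 2/9)) = 15529*(-37*(-36) + 2*(½ + 9 - 2*⅑)) = 15529*(1332 + 2*(½ + 9 - 2/9)) = 15529*(1332 + 2*(167/18)) = 15529*(1332 + 167/9) = 15529*(12155/9) = 188754995/9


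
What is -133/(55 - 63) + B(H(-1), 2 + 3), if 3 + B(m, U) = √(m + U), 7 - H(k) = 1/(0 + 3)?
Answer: 109/8 + √105/3 ≈ 17.041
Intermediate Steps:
H(k) = 20/3 (H(k) = 7 - 1/(0 + 3) = 7 - 1/3 = 7 - 1*⅓ = 7 - ⅓ = 20/3)
B(m, U) = -3 + √(U + m) (B(m, U) = -3 + √(m + U) = -3 + √(U + m))
-133/(55 - 63) + B(H(-1), 2 + 3) = -133/(55 - 63) + (-3 + √((2 + 3) + 20/3)) = -133/(-8) + (-3 + √(5 + 20/3)) = -⅛*(-133) + (-3 + √(35/3)) = 133/8 + (-3 + √105/3) = 109/8 + √105/3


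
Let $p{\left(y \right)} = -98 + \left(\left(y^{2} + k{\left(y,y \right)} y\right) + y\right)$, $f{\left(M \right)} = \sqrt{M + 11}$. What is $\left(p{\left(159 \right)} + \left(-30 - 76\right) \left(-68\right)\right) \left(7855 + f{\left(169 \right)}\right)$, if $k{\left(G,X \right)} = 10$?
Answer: $268169700 + 204840 \sqrt{5} \approx 2.6863 \cdot 10^{8}$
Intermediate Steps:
$f{\left(M \right)} = \sqrt{11 + M}$
$p{\left(y \right)} = -98 + y^{2} + 11 y$ ($p{\left(y \right)} = -98 + \left(\left(y^{2} + 10 y\right) + y\right) = -98 + \left(y^{2} + 11 y\right) = -98 + y^{2} + 11 y$)
$\left(p{\left(159 \right)} + \left(-30 - 76\right) \left(-68\right)\right) \left(7855 + f{\left(169 \right)}\right) = \left(\left(-98 + 159^{2} + 11 \cdot 159\right) + \left(-30 - 76\right) \left(-68\right)\right) \left(7855 + \sqrt{11 + 169}\right) = \left(\left(-98 + 25281 + 1749\right) - -7208\right) \left(7855 + \sqrt{180}\right) = \left(26932 + 7208\right) \left(7855 + 6 \sqrt{5}\right) = 34140 \left(7855 + 6 \sqrt{5}\right) = 268169700 + 204840 \sqrt{5}$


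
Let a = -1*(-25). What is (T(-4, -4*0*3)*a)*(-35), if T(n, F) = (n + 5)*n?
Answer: 3500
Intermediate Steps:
a = 25
T(n, F) = n*(5 + n) (T(n, F) = (5 + n)*n = n*(5 + n))
(T(-4, -4*0*3)*a)*(-35) = (-4*(5 - 4)*25)*(-35) = (-4*1*25)*(-35) = -4*25*(-35) = -100*(-35) = 3500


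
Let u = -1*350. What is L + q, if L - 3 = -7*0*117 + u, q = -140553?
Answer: -140900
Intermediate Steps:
u = -350
L = -347 (L = 3 + (-7*0*117 - 350) = 3 + (0*117 - 350) = 3 + (0 - 350) = 3 - 350 = -347)
L + q = -347 - 140553 = -140900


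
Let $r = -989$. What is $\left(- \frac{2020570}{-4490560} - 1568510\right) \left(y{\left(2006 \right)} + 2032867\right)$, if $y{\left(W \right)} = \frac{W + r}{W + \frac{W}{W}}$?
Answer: $- \frac{159650988685798005681}{50069744} \approx -3.1886 \cdot 10^{12}$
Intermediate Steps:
$y{\left(W \right)} = \frac{-989 + W}{1 + W}$ ($y{\left(W \right)} = \frac{W - 989}{W + \frac{W}{W}} = \frac{-989 + W}{W + 1} = \frac{-989 + W}{1 + W}$)
$\left(- \frac{2020570}{-4490560} - 1568510\right) \left(y{\left(2006 \right)} + 2032867\right) = \left(- \frac{2020570}{-4490560} - 1568510\right) \left(\frac{-989 + 2006}{1 + 2006} + 2032867\right) = \left(\left(-2020570\right) \left(- \frac{1}{4490560}\right) - 1568510\right) \left(\frac{1}{2007} \cdot 1017 + 2032867\right) = \left(\frac{202057}{449056} - 1568510\right) \left(\frac{1}{2007} \cdot 1017 + 2032867\right) = - \frac{704348624503 \left(\frac{113}{223} + 2032867\right)}{449056} = \left(- \frac{704348624503}{449056}\right) \frac{453329454}{223} = - \frac{159650988685798005681}{50069744}$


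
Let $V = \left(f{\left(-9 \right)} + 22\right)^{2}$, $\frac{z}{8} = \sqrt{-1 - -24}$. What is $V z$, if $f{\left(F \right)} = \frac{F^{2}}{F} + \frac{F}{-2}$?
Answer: $2450 \sqrt{23} \approx 11750.0$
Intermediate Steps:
$f{\left(F \right)} = \frac{F}{2}$ ($f{\left(F \right)} = F + F \left(- \frac{1}{2}\right) = F - \frac{F}{2} = \frac{F}{2}$)
$z = 8 \sqrt{23}$ ($z = 8 \sqrt{-1 - -24} = 8 \sqrt{-1 + \left(-38 + 62\right)} = 8 \sqrt{-1 + 24} = 8 \sqrt{23} \approx 38.367$)
$V = \frac{1225}{4}$ ($V = \left(\frac{1}{2} \left(-9\right) + 22\right)^{2} = \left(- \frac{9}{2} + 22\right)^{2} = \left(\frac{35}{2}\right)^{2} = \frac{1225}{4} \approx 306.25$)
$V z = \frac{1225 \cdot 8 \sqrt{23}}{4} = 2450 \sqrt{23}$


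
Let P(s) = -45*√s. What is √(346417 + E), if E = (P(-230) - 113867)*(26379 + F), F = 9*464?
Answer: √(-3478859768 - 1374975*I*√230) ≈ 176.8 - 58982.0*I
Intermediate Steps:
F = 4176
E = -3479206185 - 1374975*I*√230 (E = (-45*I*√230 - 113867)*(26379 + 4176) = (-45*I*√230 - 113867)*30555 = (-113867 - 45*I*√230)*30555 = -3479206185 - 1374975*I*√230 ≈ -3.4792e+9 - 2.0853e+7*I)
√(346417 + E) = √(346417 + (-3479206185 - 1374975*I*√230)) = √(-3478859768 - 1374975*I*√230)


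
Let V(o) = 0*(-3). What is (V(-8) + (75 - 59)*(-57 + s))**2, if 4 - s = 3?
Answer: 802816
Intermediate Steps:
s = 1 (s = 4 - 1*3 = 4 - 3 = 1)
V(o) = 0
(V(-8) + (75 - 59)*(-57 + s))**2 = (0 + (75 - 59)*(-57 + 1))**2 = (0 + 16*(-56))**2 = (0 - 896)**2 = (-896)**2 = 802816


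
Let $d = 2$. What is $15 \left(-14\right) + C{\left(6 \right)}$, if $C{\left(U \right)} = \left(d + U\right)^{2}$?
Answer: $-146$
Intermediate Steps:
$C{\left(U \right)} = \left(2 + U\right)^{2}$
$15 \left(-14\right) + C{\left(6 \right)} = 15 \left(-14\right) + \left(2 + 6\right)^{2} = -210 + 8^{2} = -210 + 64 = -146$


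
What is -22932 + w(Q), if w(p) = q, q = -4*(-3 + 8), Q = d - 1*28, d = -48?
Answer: -22952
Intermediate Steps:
Q = -76 (Q = -48 - 1*28 = -48 - 28 = -76)
q = -20 (q = -4*5 = -20)
w(p) = -20
-22932 + w(Q) = -22932 - 20 = -22952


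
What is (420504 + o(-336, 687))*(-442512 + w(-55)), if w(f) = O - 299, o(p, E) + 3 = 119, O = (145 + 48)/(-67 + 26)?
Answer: -7636542855280/41 ≈ -1.8626e+11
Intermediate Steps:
O = -193/41 (O = 193/(-41) = 193*(-1/41) = -193/41 ≈ -4.7073)
o(p, E) = 116 (o(p, E) = -3 + 119 = 116)
w(f) = -12452/41 (w(f) = -193/41 - 299 = -12452/41)
(420504 + o(-336, 687))*(-442512 + w(-55)) = (420504 + 116)*(-442512 - 12452/41) = 420620*(-18155444/41) = -7636542855280/41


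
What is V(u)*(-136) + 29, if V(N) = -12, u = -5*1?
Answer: 1661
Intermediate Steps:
u = -5
V(u)*(-136) + 29 = -12*(-136) + 29 = 1632 + 29 = 1661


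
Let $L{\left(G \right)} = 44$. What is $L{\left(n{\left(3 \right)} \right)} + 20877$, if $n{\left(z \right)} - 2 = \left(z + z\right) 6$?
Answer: $20921$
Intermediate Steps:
$n{\left(z \right)} = 2 + 12 z$ ($n{\left(z \right)} = 2 + \left(z + z\right) 6 = 2 + 2 z 6 = 2 + 12 z$)
$L{\left(n{\left(3 \right)} \right)} + 20877 = 44 + 20877 = 20921$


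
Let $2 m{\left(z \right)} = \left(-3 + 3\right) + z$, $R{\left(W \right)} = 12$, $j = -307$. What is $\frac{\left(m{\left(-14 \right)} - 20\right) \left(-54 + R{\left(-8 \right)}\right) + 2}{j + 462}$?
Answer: $\frac{1136}{155} \approx 7.329$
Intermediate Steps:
$m{\left(z \right)} = \frac{z}{2}$ ($m{\left(z \right)} = \frac{\left(-3 + 3\right) + z}{2} = \frac{0 + z}{2} = \frac{z}{2}$)
$\frac{\left(m{\left(-14 \right)} - 20\right) \left(-54 + R{\left(-8 \right)}\right) + 2}{j + 462} = \frac{\left(\frac{1}{2} \left(-14\right) - 20\right) \left(-54 + 12\right) + 2}{-307 + 462} = \frac{\left(-7 - 20\right) \left(-42\right) + 2}{155} = \left(\left(-27\right) \left(-42\right) + 2\right) \frac{1}{155} = \left(1134 + 2\right) \frac{1}{155} = 1136 \cdot \frac{1}{155} = \frac{1136}{155}$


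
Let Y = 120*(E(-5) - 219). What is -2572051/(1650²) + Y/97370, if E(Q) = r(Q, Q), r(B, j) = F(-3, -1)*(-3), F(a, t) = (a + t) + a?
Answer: -31512720587/26508982500 ≈ -1.1888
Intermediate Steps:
F(a, t) = t + 2*a
r(B, j) = 21 (r(B, j) = (-1 + 2*(-3))*(-3) = (-1 - 6)*(-3) = -7*(-3) = 21)
E(Q) = 21
Y = -23760 (Y = 120*(21 - 219) = 120*(-198) = -23760)
-2572051/(1650²) + Y/97370 = -2572051/(1650²) - 23760/97370 = -2572051/2722500 - 23760*1/97370 = -2572051*1/2722500 - 2376/9737 = -2572051/2722500 - 2376/9737 = -31512720587/26508982500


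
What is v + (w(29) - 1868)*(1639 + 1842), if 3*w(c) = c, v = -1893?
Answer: -19412254/3 ≈ -6.4708e+6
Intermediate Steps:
w(c) = c/3
v + (w(29) - 1868)*(1639 + 1842) = -1893 + ((1/3)*29 - 1868)*(1639 + 1842) = -1893 + (29/3 - 1868)*3481 = -1893 - 5575/3*3481 = -1893 - 19406575/3 = -19412254/3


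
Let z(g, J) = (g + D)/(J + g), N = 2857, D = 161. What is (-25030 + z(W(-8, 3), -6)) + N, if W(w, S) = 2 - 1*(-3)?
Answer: -22339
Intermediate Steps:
W(w, S) = 5 (W(w, S) = 2 + 3 = 5)
z(g, J) = (161 + g)/(J + g) (z(g, J) = (g + 161)/(J + g) = (161 + g)/(J + g))
(-25030 + z(W(-8, 3), -6)) + N = (-25030 + (161 + 5)/(-6 + 5)) + 2857 = (-25030 + 166/(-1)) + 2857 = (-25030 - 1*166) + 2857 = (-25030 - 166) + 2857 = -25196 + 2857 = -22339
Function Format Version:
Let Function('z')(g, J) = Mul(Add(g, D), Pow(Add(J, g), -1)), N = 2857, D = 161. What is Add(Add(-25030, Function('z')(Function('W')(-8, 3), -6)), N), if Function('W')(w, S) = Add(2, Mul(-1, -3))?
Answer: -22339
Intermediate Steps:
Function('W')(w, S) = 5 (Function('W')(w, S) = Add(2, 3) = 5)
Function('z')(g, J) = Mul(Pow(Add(J, g), -1), Add(161, g)) (Function('z')(g, J) = Mul(Add(g, 161), Pow(Add(J, g), -1)) = Mul(Add(161, g), Pow(Add(J, g), -1)) = Mul(Pow(Add(J, g), -1), Add(161, g)))
Add(Add(-25030, Function('z')(Function('W')(-8, 3), -6)), N) = Add(Add(-25030, Mul(Pow(Add(-6, 5), -1), Add(161, 5))), 2857) = Add(Add(-25030, Mul(Pow(-1, -1), 166)), 2857) = Add(Add(-25030, Mul(-1, 166)), 2857) = Add(Add(-25030, -166), 2857) = Add(-25196, 2857) = -22339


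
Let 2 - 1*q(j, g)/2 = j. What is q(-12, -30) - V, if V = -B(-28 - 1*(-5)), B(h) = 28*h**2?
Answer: 14840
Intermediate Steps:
q(j, g) = 4 - 2*j
V = -14812 (V = -28*(-28 - 1*(-5))**2 = -28*(-28 + 5)**2 = -28*(-23)**2 = -28*529 = -1*14812 = -14812)
q(-12, -30) - V = (4 - 2*(-12)) - 1*(-14812) = (4 + 24) + 14812 = 28 + 14812 = 14840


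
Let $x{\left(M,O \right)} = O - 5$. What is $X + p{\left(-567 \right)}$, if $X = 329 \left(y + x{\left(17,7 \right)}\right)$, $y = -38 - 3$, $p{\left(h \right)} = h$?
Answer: $-13398$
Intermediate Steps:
$x{\left(M,O \right)} = -5 + O$
$y = -41$
$X = -12831$ ($X = 329 \left(-41 + \left(-5 + 7\right)\right) = 329 \left(-41 + 2\right) = 329 \left(-39\right) = -12831$)
$X + p{\left(-567 \right)} = -12831 - 567 = -13398$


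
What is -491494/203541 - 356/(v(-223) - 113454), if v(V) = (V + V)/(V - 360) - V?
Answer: -635350205170/263458788957 ≈ -2.4116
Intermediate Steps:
v(V) = -V + 2*V/(-360 + V) (v(V) = (2*V)/(-360 + V) - V = 2*V/(-360 + V) - V = -V + 2*V/(-360 + V))
-491494/203541 - 356/(v(-223) - 113454) = -491494/203541 - 356/(-223*(362 - 1*(-223))/(-360 - 223) - 113454) = -491494*1/203541 - 356/(-223*(362 + 223)/(-583) - 113454) = -491494/203541 - 356/(-223*(-1/583)*585 - 113454) = -491494/203541 - 356/(130455/583 - 113454) = -491494/203541 - 356/(-66013227/583) = -491494/203541 - 356*(-583/66013227) = -491494/203541 + 207548/66013227 = -635350205170/263458788957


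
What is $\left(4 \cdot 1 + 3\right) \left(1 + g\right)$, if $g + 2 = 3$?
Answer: $14$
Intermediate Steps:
$g = 1$ ($g = -2 + 3 = 1$)
$\left(4 \cdot 1 + 3\right) \left(1 + g\right) = \left(4 \cdot 1 + 3\right) \left(1 + 1\right) = \left(4 + 3\right) 2 = 7 \cdot 2 = 14$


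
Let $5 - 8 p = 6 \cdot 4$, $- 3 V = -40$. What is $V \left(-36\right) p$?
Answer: $1140$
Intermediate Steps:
$V = \frac{40}{3}$ ($V = \left(- \frac{1}{3}\right) \left(-40\right) = \frac{40}{3} \approx 13.333$)
$p = - \frac{19}{8}$ ($p = \frac{5}{8} - \frac{6 \cdot 4}{8} = \frac{5}{8} - 3 = - \frac{19}{8} \approx -2.375$)
$V \left(-36\right) p = \frac{40}{3} \left(-36\right) \left(- \frac{19}{8}\right) = \left(-480\right) \left(- \frac{19}{8}\right) = 1140$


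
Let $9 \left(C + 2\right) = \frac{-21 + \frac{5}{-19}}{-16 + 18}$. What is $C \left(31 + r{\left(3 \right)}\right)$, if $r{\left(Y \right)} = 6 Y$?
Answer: $- \frac{26656}{171} \approx -155.88$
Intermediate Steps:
$C = - \frac{544}{171}$ ($C = -2 + \frac{\left(-21 + \frac{5}{-19}\right) \frac{1}{-16 + 18}}{9} = -2 + \frac{\left(-21 + 5 \left(- \frac{1}{19}\right)\right) \frac{1}{2}}{9} = -2 + \frac{\left(-21 - \frac{5}{19}\right) \frac{1}{2}}{9} = -2 + \frac{\left(- \frac{404}{19}\right) \frac{1}{2}}{9} = -2 + \frac{1}{9} \left(- \frac{202}{19}\right) = -2 - \frac{202}{171} = - \frac{544}{171} \approx -3.1813$)
$C \left(31 + r{\left(3 \right)}\right) = - \frac{544 \left(31 + 6 \cdot 3\right)}{171} = - \frac{544 \left(31 + 18\right)}{171} = \left(- \frac{544}{171}\right) 49 = - \frac{26656}{171}$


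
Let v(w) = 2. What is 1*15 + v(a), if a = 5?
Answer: 17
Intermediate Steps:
1*15 + v(a) = 1*15 + 2 = 15 + 2 = 17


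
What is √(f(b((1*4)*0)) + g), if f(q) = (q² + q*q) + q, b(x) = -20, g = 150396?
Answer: 2*√37794 ≈ 388.81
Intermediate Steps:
f(q) = q + 2*q² (f(q) = (q² + q²) + q = 2*q² + q = q + 2*q²)
√(f(b((1*4)*0)) + g) = √(-20*(1 + 2*(-20)) + 150396) = √(-20*(1 - 40) + 150396) = √(-20*(-39) + 150396) = √(780 + 150396) = √151176 = 2*√37794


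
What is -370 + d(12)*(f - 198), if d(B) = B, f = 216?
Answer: -154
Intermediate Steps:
-370 + d(12)*(f - 198) = -370 + 12*(216 - 198) = -370 + 12*18 = -370 + 216 = -154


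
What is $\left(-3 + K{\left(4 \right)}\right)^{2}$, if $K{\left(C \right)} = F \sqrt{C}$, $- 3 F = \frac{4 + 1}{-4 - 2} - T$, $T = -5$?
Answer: $\frac{2704}{81} \approx 33.383$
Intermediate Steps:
$F = - \frac{25}{18}$ ($F = - \frac{\frac{4 + 1}{-4 - 2} - -5}{3} = - \frac{\frac{5}{-6} + 5}{3} = - \frac{5 \left(- \frac{1}{6}\right) + 5}{3} = - \frac{- \frac{5}{6} + 5}{3} = \left(- \frac{1}{3}\right) \frac{25}{6} = - \frac{25}{18} \approx -1.3889$)
$K{\left(C \right)} = - \frac{25 \sqrt{C}}{18}$
$\left(-3 + K{\left(4 \right)}\right)^{2} = \left(-3 - \frac{25 \sqrt{4}}{18}\right)^{2} = \left(-3 - \frac{25}{9}\right)^{2} = \left(- \frac{52}{9}\right)^{2} = \frac{2704}{81}$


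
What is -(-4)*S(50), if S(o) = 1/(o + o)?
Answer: 1/25 ≈ 0.040000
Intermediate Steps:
S(o) = 1/(2*o)
-(-4)*S(50) = -(-4)*(1/2)/50 = -(-4)*(1/2)*(1/50) = -(-4)/100 = -1*(-1/25) = 1/25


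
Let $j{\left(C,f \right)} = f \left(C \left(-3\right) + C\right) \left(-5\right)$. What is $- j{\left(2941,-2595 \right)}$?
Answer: $76318950$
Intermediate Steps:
$j{\left(C,f \right)} = 10 C f$ ($j{\left(C,f \right)} = f \left(- 3 C + C\right) \left(-5\right) = f \left(- 2 C\right) \left(-5\right) = - 2 C f \left(-5\right) = 10 C f$)
$- j{\left(2941,-2595 \right)} = - 10 \cdot 2941 \left(-2595\right) = \left(-1\right) \left(-76318950\right) = 76318950$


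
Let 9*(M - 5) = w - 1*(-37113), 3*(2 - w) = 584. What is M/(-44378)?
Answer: -55448/599103 ≈ -0.092552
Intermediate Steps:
w = -578/3 (w = 2 - ⅓*584 = 2 - 584/3 = -578/3 ≈ -192.67)
M = 110896/27 (M = 5 + (-578/3 - 1*(-37113))/9 = 5 + (-578/3 + 37113)/9 = 5 + (⅑)*(110761/3) = 5 + 110761/27 = 110896/27 ≈ 4107.3)
M/(-44378) = (110896/27)/(-44378) = (110896/27)*(-1/44378) = -55448/599103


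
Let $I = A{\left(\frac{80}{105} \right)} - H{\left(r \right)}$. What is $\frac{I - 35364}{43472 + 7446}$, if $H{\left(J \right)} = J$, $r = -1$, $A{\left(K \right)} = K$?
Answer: $- \frac{742607}{1069278} \approx -0.69449$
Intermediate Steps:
$I = \frac{37}{21}$ ($I = \frac{80}{105} - -1 = 80 \cdot \frac{1}{105} + 1 = \frac{16}{21} + 1 = \frac{37}{21} \approx 1.7619$)
$\frac{I - 35364}{43472 + 7446} = \frac{\frac{37}{21} - 35364}{43472 + 7446} = \frac{\frac{37}{21} - 35364}{50918} = \left(\frac{37}{21} - 35364\right) \frac{1}{50918} = \left(- \frac{742607}{21}\right) \frac{1}{50918} = - \frac{742607}{1069278}$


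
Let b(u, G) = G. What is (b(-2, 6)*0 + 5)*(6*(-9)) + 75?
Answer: -195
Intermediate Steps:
(b(-2, 6)*0 + 5)*(6*(-9)) + 75 = (6*0 + 5)*(6*(-9)) + 75 = (0 + 5)*(-54) + 75 = 5*(-54) + 75 = -270 + 75 = -195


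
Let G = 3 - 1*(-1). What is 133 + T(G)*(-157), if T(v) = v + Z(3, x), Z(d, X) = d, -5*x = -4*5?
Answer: -966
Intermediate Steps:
x = 4 (x = -(-4)*5/5 = -1/5*(-20) = 4)
G = 4 (G = 3 + 1 = 4)
T(v) = 3 + v (T(v) = v + 3 = 3 + v)
133 + T(G)*(-157) = 133 + (3 + 4)*(-157) = 133 + 7*(-157) = 133 - 1099 = -966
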